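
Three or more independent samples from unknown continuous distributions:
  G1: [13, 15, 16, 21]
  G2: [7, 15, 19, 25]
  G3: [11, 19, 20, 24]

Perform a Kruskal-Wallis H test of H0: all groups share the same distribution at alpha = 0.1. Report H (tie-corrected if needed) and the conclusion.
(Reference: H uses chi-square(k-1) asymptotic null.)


Step 1: Combine all N = 12 observations and assign midranks.
sorted (value, group, rank): (7,G2,1), (11,G3,2), (13,G1,3), (15,G1,4.5), (15,G2,4.5), (16,G1,6), (19,G2,7.5), (19,G3,7.5), (20,G3,9), (21,G1,10), (24,G3,11), (25,G2,12)
Step 2: Sum ranks within each group.
R_1 = 23.5 (n_1 = 4)
R_2 = 25 (n_2 = 4)
R_3 = 29.5 (n_3 = 4)
Step 3: H = 12/(N(N+1)) * sum(R_i^2/n_i) - 3(N+1)
     = 12/(12*13) * (23.5^2/4 + 25^2/4 + 29.5^2/4) - 3*13
     = 0.076923 * 511.875 - 39
     = 0.375000.
Step 4: Ties present; correction factor C = 1 - 12/(12^3 - 12) = 0.993007. Corrected H = 0.375000 / 0.993007 = 0.377641.
Step 5: Under H0, H ~ chi^2(2); p-value = 0.827935.
Step 6: alpha = 0.1. fail to reject H0.

H = 0.3776, df = 2, p = 0.827935, fail to reject H0.


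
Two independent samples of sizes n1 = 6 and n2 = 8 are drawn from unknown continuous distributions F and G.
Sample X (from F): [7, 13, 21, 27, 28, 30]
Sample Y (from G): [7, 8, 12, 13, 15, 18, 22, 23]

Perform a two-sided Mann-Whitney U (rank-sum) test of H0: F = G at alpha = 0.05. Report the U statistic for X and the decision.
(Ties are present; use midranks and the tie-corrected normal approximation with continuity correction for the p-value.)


Step 1: Combine and sort all 14 observations; assign midranks.
sorted (value, group): (7,X), (7,Y), (8,Y), (12,Y), (13,X), (13,Y), (15,Y), (18,Y), (21,X), (22,Y), (23,Y), (27,X), (28,X), (30,X)
ranks: 7->1.5, 7->1.5, 8->3, 12->4, 13->5.5, 13->5.5, 15->7, 18->8, 21->9, 22->10, 23->11, 27->12, 28->13, 30->14
Step 2: Rank sum for X: R1 = 1.5 + 5.5 + 9 + 12 + 13 + 14 = 55.
Step 3: U_X = R1 - n1(n1+1)/2 = 55 - 6*7/2 = 55 - 21 = 34.
       U_Y = n1*n2 - U_X = 48 - 34 = 14.
Step 4: Ties are present, so use the tie-corrected normal approximation (with continuity correction) for the p-value.
Step 5: p-value = 0.219016; compare to alpha = 0.05. fail to reject H0.

U_X = 34, p = 0.219016, fail to reject H0 at alpha = 0.05.


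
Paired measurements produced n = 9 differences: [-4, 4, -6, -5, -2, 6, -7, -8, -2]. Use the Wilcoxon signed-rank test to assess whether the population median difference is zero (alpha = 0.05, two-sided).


Step 1: Drop any zero differences (none here) and take |d_i|.
|d| = [4, 4, 6, 5, 2, 6, 7, 8, 2]
Step 2: Midrank |d_i| (ties get averaged ranks).
ranks: |4|->3.5, |4|->3.5, |6|->6.5, |5|->5, |2|->1.5, |6|->6.5, |7|->8, |8|->9, |2|->1.5
Step 3: Attach original signs; sum ranks with positive sign and with negative sign.
W+ = 3.5 + 6.5 = 10
W- = 3.5 + 6.5 + 5 + 1.5 + 8 + 9 + 1.5 = 35
(Check: W+ + W- = 45 should equal n(n+1)/2 = 45.)
Step 4: Test statistic W = min(W+, W-) = 10.
Step 5: Ties in |d|, so use the tie-corrected normal approximation.
        E[W] = n(n+1)/4 = 9*10/4 = 22.5.
        Tie groups: |d|=2 (t=2), |d|=4 (t=2), |d|=6 (t=2); sum(t^3 - t) = 18.
        Var[W] = n(n+1)(2n+1)/24 - sum(t^3-t)/48 = 1710/24 - 18/48 = 70.875.
        z = (W - E[W]) / sqrt(Var[W]) = (10 - 22.5) / 8.4187 = -1.4848.
        Two-sided p = 2*Phi(z) = 0.137601.
Step 6: alpha = 0.05. fail to reject H0.

W+ = 10, W- = 35, W = min = 10, p = 0.137601, fail to reject H0.


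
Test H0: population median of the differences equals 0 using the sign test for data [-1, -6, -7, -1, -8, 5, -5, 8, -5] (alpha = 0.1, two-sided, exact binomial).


Step 1: Discard zero differences. Original n = 9; n_eff = number of nonzero differences = 9.
Nonzero differences (with sign): -1, -6, -7, -1, -8, +5, -5, +8, -5
Step 2: Count signs: positive = 2, negative = 7.
Step 3: Under H0: P(positive) = 0.5, so the number of positives S ~ Bin(9, 0.5).
Step 4: Two-sided exact p-value = sum of Bin(9,0.5) probabilities at or below the observed probability = 0.179688.
Step 5: alpha = 0.1. fail to reject H0.

n_eff = 9, pos = 2, neg = 7, p = 0.179688, fail to reject H0.


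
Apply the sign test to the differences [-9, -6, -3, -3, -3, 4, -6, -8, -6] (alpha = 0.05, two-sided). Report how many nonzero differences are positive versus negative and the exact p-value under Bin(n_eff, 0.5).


Step 1: Discard zero differences. Original n = 9; n_eff = number of nonzero differences = 9.
Nonzero differences (with sign): -9, -6, -3, -3, -3, +4, -6, -8, -6
Step 2: Count signs: positive = 1, negative = 8.
Step 3: Under H0: P(positive) = 0.5, so the number of positives S ~ Bin(9, 0.5).
Step 4: Two-sided exact p-value = sum of Bin(9,0.5) probabilities at or below the observed probability = 0.039062.
Step 5: alpha = 0.05. reject H0.

n_eff = 9, pos = 1, neg = 8, p = 0.039062, reject H0.


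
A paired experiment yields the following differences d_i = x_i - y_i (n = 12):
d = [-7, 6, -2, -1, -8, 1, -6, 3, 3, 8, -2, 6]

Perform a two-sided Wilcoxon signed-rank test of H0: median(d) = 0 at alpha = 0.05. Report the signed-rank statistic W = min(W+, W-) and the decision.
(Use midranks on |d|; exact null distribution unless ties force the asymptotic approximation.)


Step 1: Drop any zero differences (none here) and take |d_i|.
|d| = [7, 6, 2, 1, 8, 1, 6, 3, 3, 8, 2, 6]
Step 2: Midrank |d_i| (ties get averaged ranks).
ranks: |7|->10, |6|->8, |2|->3.5, |1|->1.5, |8|->11.5, |1|->1.5, |6|->8, |3|->5.5, |3|->5.5, |8|->11.5, |2|->3.5, |6|->8
Step 3: Attach original signs; sum ranks with positive sign and with negative sign.
W+ = 8 + 1.5 + 5.5 + 5.5 + 11.5 + 8 = 40
W- = 10 + 3.5 + 1.5 + 11.5 + 8 + 3.5 = 38
(Check: W+ + W- = 78 should equal n(n+1)/2 = 78.)
Step 4: Test statistic W = min(W+, W-) = 38.
Step 5: Ties in |d|, so use the tie-corrected normal approximation.
        E[W] = n(n+1)/4 = 12*13/4 = 39.
        Tie groups: |d|=1 (t=2), |d|=2 (t=2), |d|=3 (t=2), |d|=6 (t=3), |d|=8 (t=2); sum(t^3 - t) = 48.
        Var[W] = n(n+1)(2n+1)/24 - sum(t^3-t)/48 = 3900/24 - 48/48 = 161.5.
        z = (W - E[W]) / sqrt(Var[W]) = (38 - 39) / 12.7083 = -0.0787.
        Two-sided p = 2*Phi(z) = 0.937280.
Step 6: alpha = 0.05. fail to reject H0.

W+ = 40, W- = 38, W = min = 38, p = 0.937280, fail to reject H0.


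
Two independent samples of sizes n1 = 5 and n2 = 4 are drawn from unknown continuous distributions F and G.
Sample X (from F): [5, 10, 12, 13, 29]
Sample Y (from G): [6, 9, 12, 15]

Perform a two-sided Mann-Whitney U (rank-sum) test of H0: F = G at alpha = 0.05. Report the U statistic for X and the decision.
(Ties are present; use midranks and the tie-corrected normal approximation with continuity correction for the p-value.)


Step 1: Combine and sort all 9 observations; assign midranks.
sorted (value, group): (5,X), (6,Y), (9,Y), (10,X), (12,X), (12,Y), (13,X), (15,Y), (29,X)
ranks: 5->1, 6->2, 9->3, 10->4, 12->5.5, 12->5.5, 13->7, 15->8, 29->9
Step 2: Rank sum for X: R1 = 1 + 4 + 5.5 + 7 + 9 = 26.5.
Step 3: U_X = R1 - n1(n1+1)/2 = 26.5 - 5*6/2 = 26.5 - 15 = 11.5.
       U_Y = n1*n2 - U_X = 20 - 11.5 = 8.5.
Step 4: Ties are present, so use the tie-corrected normal approximation (with continuity correction) for the p-value.
Step 5: p-value = 0.805701; compare to alpha = 0.05. fail to reject H0.

U_X = 11.5, p = 0.805701, fail to reject H0 at alpha = 0.05.


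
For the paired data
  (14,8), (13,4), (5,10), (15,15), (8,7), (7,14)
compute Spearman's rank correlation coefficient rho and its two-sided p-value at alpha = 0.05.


Step 1: Rank x and y separately (midranks; no ties here).
rank(x): 14->5, 13->4, 5->1, 15->6, 8->3, 7->2
rank(y): 8->3, 4->1, 10->4, 15->6, 7->2, 14->5
Step 2: d_i = R_x(i) - R_y(i); compute d_i^2.
  (5-3)^2=4, (4-1)^2=9, (1-4)^2=9, (6-6)^2=0, (3-2)^2=1, (2-5)^2=9
sum(d^2) = 32.
Step 3: rho = 1 - 6*32 / (6*(6^2 - 1)) = 1 - 192/210 = 0.085714.
Step 4: Under H0, t = rho * sqrt((n-2)/(1-rho^2)) = 0.1721 ~ t(4).
Step 5: Two-sided p-value from the t-distribution with 4 df = 0.871743.
Step 6: alpha = 0.05. fail to reject H0.

rho = 0.0857, p = 0.871743, fail to reject H0 at alpha = 0.05.


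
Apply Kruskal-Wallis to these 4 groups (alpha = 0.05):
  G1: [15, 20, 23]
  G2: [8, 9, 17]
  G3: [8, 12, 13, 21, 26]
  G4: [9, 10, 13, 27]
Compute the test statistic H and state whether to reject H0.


Step 1: Combine all N = 15 observations and assign midranks.
sorted (value, group, rank): (8,G2,1.5), (8,G3,1.5), (9,G2,3.5), (9,G4,3.5), (10,G4,5), (12,G3,6), (13,G3,7.5), (13,G4,7.5), (15,G1,9), (17,G2,10), (20,G1,11), (21,G3,12), (23,G1,13), (26,G3,14), (27,G4,15)
Step 2: Sum ranks within each group.
R_1 = 33 (n_1 = 3)
R_2 = 15 (n_2 = 3)
R_3 = 41 (n_3 = 5)
R_4 = 31 (n_4 = 4)
Step 3: H = 12/(N(N+1)) * sum(R_i^2/n_i) - 3(N+1)
     = 12/(15*16) * (33^2/3 + 15^2/3 + 41^2/5 + 31^2/4) - 3*16
     = 0.050000 * 1014.45 - 48
     = 2.722500.
Step 4: Ties present; correction factor C = 1 - 18/(15^3 - 15) = 0.994643. Corrected H = 2.722500 / 0.994643 = 2.737163.
Step 5: Under H0, H ~ chi^2(3); p-value = 0.433949.
Step 6: alpha = 0.05. fail to reject H0.

H = 2.7372, df = 3, p = 0.433949, fail to reject H0.


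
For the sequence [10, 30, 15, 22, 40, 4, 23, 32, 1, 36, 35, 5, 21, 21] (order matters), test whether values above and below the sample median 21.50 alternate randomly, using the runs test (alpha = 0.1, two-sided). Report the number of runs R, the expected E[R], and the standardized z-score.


Step 1: Compute median = 21.50; label A = above, B = below.
Labels in order: BABAABAABAABBB  (n_A = 7, n_B = 7)
Step 2: Count runs R = 9.
Step 3: Under H0 (random ordering), E[R] = 2*n_A*n_B/(n_A+n_B) + 1 = 2*7*7/14 + 1 = 8.0000.
        Var[R] = 2*n_A*n_B*(2*n_A*n_B - n_A - n_B) / ((n_A+n_B)^2 * (n_A+n_B-1)) = 8232/2548 = 3.2308.
        SD[R] = 1.7974.
Step 4: Continuity-corrected z = (R - 0.5 - E[R]) / SD[R] = (9 - 0.5 - 8.0000) / 1.7974 = 0.2782.
Step 5: Two-sided p-value via normal approximation = 2*(1 - Phi(|z|)) = 0.780879.
Step 6: alpha = 0.1. fail to reject H0.

R = 9, z = 0.2782, p = 0.780879, fail to reject H0.


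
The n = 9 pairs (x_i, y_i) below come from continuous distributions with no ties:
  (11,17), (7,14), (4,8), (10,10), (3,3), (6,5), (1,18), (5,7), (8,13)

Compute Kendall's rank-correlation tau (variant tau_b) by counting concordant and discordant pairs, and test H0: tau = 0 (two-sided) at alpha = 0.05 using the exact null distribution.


Step 1: Enumerate the 36 unordered pairs (i,j) with i<j and classify each by sign(x_j-x_i) * sign(y_j-y_i).
  (1,2):dx=-4,dy=-3->C; (1,3):dx=-7,dy=-9->C; (1,4):dx=-1,dy=-7->C; (1,5):dx=-8,dy=-14->C
  (1,6):dx=-5,dy=-12->C; (1,7):dx=-10,dy=+1->D; (1,8):dx=-6,dy=-10->C; (1,9):dx=-3,dy=-4->C
  (2,3):dx=-3,dy=-6->C; (2,4):dx=+3,dy=-4->D; (2,5):dx=-4,dy=-11->C; (2,6):dx=-1,dy=-9->C
  (2,7):dx=-6,dy=+4->D; (2,8):dx=-2,dy=-7->C; (2,9):dx=+1,dy=-1->D; (3,4):dx=+6,dy=+2->C
  (3,5):dx=-1,dy=-5->C; (3,6):dx=+2,dy=-3->D; (3,7):dx=-3,dy=+10->D; (3,8):dx=+1,dy=-1->D
  (3,9):dx=+4,dy=+5->C; (4,5):dx=-7,dy=-7->C; (4,6):dx=-4,dy=-5->C; (4,7):dx=-9,dy=+8->D
  (4,8):dx=-5,dy=-3->C; (4,9):dx=-2,dy=+3->D; (5,6):dx=+3,dy=+2->C; (5,7):dx=-2,dy=+15->D
  (5,8):dx=+2,dy=+4->C; (5,9):dx=+5,dy=+10->C; (6,7):dx=-5,dy=+13->D; (6,8):dx=-1,dy=+2->D
  (6,9):dx=+2,dy=+8->C; (7,8):dx=+4,dy=-11->D; (7,9):dx=+7,dy=-5->D; (8,9):dx=+3,dy=+6->C
Step 2: C = 22, D = 14, total pairs = 36.
Step 3: tau = (C - D)/(n(n-1)/2) = (22 - 14)/36 = 0.222222.
Step 4: Exact two-sided p-value (enumerate n! = 362880 permutations of y under H0): p = 0.476709.
Step 5: alpha = 0.05. fail to reject H0.

tau_b = 0.2222 (C=22, D=14), p = 0.476709, fail to reject H0.


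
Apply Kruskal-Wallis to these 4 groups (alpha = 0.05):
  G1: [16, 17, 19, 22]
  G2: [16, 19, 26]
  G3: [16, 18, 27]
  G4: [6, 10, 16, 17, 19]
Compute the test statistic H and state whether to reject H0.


Step 1: Combine all N = 15 observations and assign midranks.
sorted (value, group, rank): (6,G4,1), (10,G4,2), (16,G1,4.5), (16,G2,4.5), (16,G3,4.5), (16,G4,4.5), (17,G1,7.5), (17,G4,7.5), (18,G3,9), (19,G1,11), (19,G2,11), (19,G4,11), (22,G1,13), (26,G2,14), (27,G3,15)
Step 2: Sum ranks within each group.
R_1 = 36 (n_1 = 4)
R_2 = 29.5 (n_2 = 3)
R_3 = 28.5 (n_3 = 3)
R_4 = 26 (n_4 = 5)
Step 3: H = 12/(N(N+1)) * sum(R_i^2/n_i) - 3(N+1)
     = 12/(15*16) * (36^2/4 + 29.5^2/3 + 28.5^2/3 + 26^2/5) - 3*16
     = 0.050000 * 1020.03 - 48
     = 3.001667.
Step 4: Ties present; correction factor C = 1 - 90/(15^3 - 15) = 0.973214. Corrected H = 3.001667 / 0.973214 = 3.084281.
Step 5: Under H0, H ~ chi^2(3); p-value = 0.378812.
Step 6: alpha = 0.05. fail to reject H0.

H = 3.0843, df = 3, p = 0.378812, fail to reject H0.


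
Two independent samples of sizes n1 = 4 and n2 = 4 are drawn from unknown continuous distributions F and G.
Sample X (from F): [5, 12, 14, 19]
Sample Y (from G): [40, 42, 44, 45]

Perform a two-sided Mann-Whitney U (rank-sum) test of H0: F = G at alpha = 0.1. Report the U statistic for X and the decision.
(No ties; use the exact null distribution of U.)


Step 1: Combine and sort all 8 observations; assign midranks.
sorted (value, group): (5,X), (12,X), (14,X), (19,X), (40,Y), (42,Y), (44,Y), (45,Y)
ranks: 5->1, 12->2, 14->3, 19->4, 40->5, 42->6, 44->7, 45->8
Step 2: Rank sum for X: R1 = 1 + 2 + 3 + 4 = 10.
Step 3: U_X = R1 - n1(n1+1)/2 = 10 - 4*5/2 = 10 - 10 = 0.
       U_Y = n1*n2 - U_X = 16 - 0 = 16.
Step 4: No ties, so the exact null distribution of U (based on enumerating the C(8,4) = 70 equally likely rank assignments) gives the two-sided p-value.
Step 5: p-value = 0.028571; compare to alpha = 0.1. reject H0.

U_X = 0, p = 0.028571, reject H0 at alpha = 0.1.


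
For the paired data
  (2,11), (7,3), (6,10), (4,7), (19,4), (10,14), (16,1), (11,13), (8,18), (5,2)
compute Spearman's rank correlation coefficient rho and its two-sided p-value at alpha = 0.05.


Step 1: Rank x and y separately (midranks; no ties here).
rank(x): 2->1, 7->5, 6->4, 4->2, 19->10, 10->7, 16->9, 11->8, 8->6, 5->3
rank(y): 11->7, 3->3, 10->6, 7->5, 4->4, 14->9, 1->1, 13->8, 18->10, 2->2
Step 2: d_i = R_x(i) - R_y(i); compute d_i^2.
  (1-7)^2=36, (5-3)^2=4, (4-6)^2=4, (2-5)^2=9, (10-4)^2=36, (7-9)^2=4, (9-1)^2=64, (8-8)^2=0, (6-10)^2=16, (3-2)^2=1
sum(d^2) = 174.
Step 3: rho = 1 - 6*174 / (10*(10^2 - 1)) = 1 - 1044/990 = -0.054545.
Step 4: Under H0, t = rho * sqrt((n-2)/(1-rho^2)) = -0.1545 ~ t(8).
Step 5: Two-sided p-value from the t-distribution with 8 df = 0.881036.
Step 6: alpha = 0.05. fail to reject H0.

rho = -0.0545, p = 0.881036, fail to reject H0 at alpha = 0.05.


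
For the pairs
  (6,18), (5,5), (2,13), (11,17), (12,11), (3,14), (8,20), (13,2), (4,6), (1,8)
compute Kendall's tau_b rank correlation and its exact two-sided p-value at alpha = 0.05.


Step 1: Enumerate the 45 unordered pairs (i,j) with i<j and classify each by sign(x_j-x_i) * sign(y_j-y_i).
  (1,2):dx=-1,dy=-13->C; (1,3):dx=-4,dy=-5->C; (1,4):dx=+5,dy=-1->D; (1,5):dx=+6,dy=-7->D
  (1,6):dx=-3,dy=-4->C; (1,7):dx=+2,dy=+2->C; (1,8):dx=+7,dy=-16->D; (1,9):dx=-2,dy=-12->C
  (1,10):dx=-5,dy=-10->C; (2,3):dx=-3,dy=+8->D; (2,4):dx=+6,dy=+12->C; (2,5):dx=+7,dy=+6->C
  (2,6):dx=-2,dy=+9->D; (2,7):dx=+3,dy=+15->C; (2,8):dx=+8,dy=-3->D; (2,9):dx=-1,dy=+1->D
  (2,10):dx=-4,dy=+3->D; (3,4):dx=+9,dy=+4->C; (3,5):dx=+10,dy=-2->D; (3,6):dx=+1,dy=+1->C
  (3,7):dx=+6,dy=+7->C; (3,8):dx=+11,dy=-11->D; (3,9):dx=+2,dy=-7->D; (3,10):dx=-1,dy=-5->C
  (4,5):dx=+1,dy=-6->D; (4,6):dx=-8,dy=-3->C; (4,7):dx=-3,dy=+3->D; (4,8):dx=+2,dy=-15->D
  (4,9):dx=-7,dy=-11->C; (4,10):dx=-10,dy=-9->C; (5,6):dx=-9,dy=+3->D; (5,7):dx=-4,dy=+9->D
  (5,8):dx=+1,dy=-9->D; (5,9):dx=-8,dy=-5->C; (5,10):dx=-11,dy=-3->C; (6,7):dx=+5,dy=+6->C
  (6,8):dx=+10,dy=-12->D; (6,9):dx=+1,dy=-8->D; (6,10):dx=-2,dy=-6->C; (7,8):dx=+5,dy=-18->D
  (7,9):dx=-4,dy=-14->C; (7,10):dx=-7,dy=-12->C; (8,9):dx=-9,dy=+4->D; (8,10):dx=-12,dy=+6->D
  (9,10):dx=-3,dy=+2->D
Step 2: C = 22, D = 23, total pairs = 45.
Step 3: tau = (C - D)/(n(n-1)/2) = (22 - 23)/45 = -0.022222.
Step 4: Exact two-sided p-value (enumerate n! = 3628800 permutations of y under H0): p = 1.000000.
Step 5: alpha = 0.05. fail to reject H0.

tau_b = -0.0222 (C=22, D=23), p = 1.000000, fail to reject H0.


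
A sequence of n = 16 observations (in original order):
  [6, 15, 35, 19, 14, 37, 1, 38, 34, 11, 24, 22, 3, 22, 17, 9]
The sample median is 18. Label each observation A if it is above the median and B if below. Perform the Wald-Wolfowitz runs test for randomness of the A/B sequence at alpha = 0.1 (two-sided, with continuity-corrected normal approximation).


Step 1: Compute median = 18; label A = above, B = below.
Labels in order: BBAABABAABAABABB  (n_A = 8, n_B = 8)
Step 2: Count runs R = 11.
Step 3: Under H0 (random ordering), E[R] = 2*n_A*n_B/(n_A+n_B) + 1 = 2*8*8/16 + 1 = 9.0000.
        Var[R] = 2*n_A*n_B*(2*n_A*n_B - n_A - n_B) / ((n_A+n_B)^2 * (n_A+n_B-1)) = 14336/3840 = 3.7333.
        SD[R] = 1.9322.
Step 4: Continuity-corrected z = (R - 0.5 - E[R]) / SD[R] = (11 - 0.5 - 9.0000) / 1.9322 = 0.7763.
Step 5: Two-sided p-value via normal approximation = 2*(1 - Phi(|z|)) = 0.437558.
Step 6: alpha = 0.1. fail to reject H0.

R = 11, z = 0.7763, p = 0.437558, fail to reject H0.


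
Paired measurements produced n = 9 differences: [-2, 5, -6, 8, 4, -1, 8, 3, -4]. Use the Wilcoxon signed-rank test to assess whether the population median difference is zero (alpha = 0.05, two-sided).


Step 1: Drop any zero differences (none here) and take |d_i|.
|d| = [2, 5, 6, 8, 4, 1, 8, 3, 4]
Step 2: Midrank |d_i| (ties get averaged ranks).
ranks: |2|->2, |5|->6, |6|->7, |8|->8.5, |4|->4.5, |1|->1, |8|->8.5, |3|->3, |4|->4.5
Step 3: Attach original signs; sum ranks with positive sign and with negative sign.
W+ = 6 + 8.5 + 4.5 + 8.5 + 3 = 30.5
W- = 2 + 7 + 1 + 4.5 = 14.5
(Check: W+ + W- = 45 should equal n(n+1)/2 = 45.)
Step 4: Test statistic W = min(W+, W-) = 14.5.
Step 5: Ties in |d|, so use the tie-corrected normal approximation.
        E[W] = n(n+1)/4 = 9*10/4 = 22.5.
        Tie groups: |d|=4 (t=2), |d|=8 (t=2); sum(t^3 - t) = 12.
        Var[W] = n(n+1)(2n+1)/24 - sum(t^3-t)/48 = 1710/24 - 12/48 = 71.
        z = (W - E[W]) / sqrt(Var[W]) = (14.5 - 22.5) / 8.4261 = -0.9494.
        Two-sided p = 2*Phi(z) = 0.342404.
Step 6: alpha = 0.05. fail to reject H0.

W+ = 30.5, W- = 14.5, W = min = 14.5, p = 0.342404, fail to reject H0.


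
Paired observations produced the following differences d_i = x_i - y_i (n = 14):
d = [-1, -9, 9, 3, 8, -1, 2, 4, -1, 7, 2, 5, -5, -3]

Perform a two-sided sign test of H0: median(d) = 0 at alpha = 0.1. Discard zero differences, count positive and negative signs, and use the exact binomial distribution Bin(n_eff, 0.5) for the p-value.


Step 1: Discard zero differences. Original n = 14; n_eff = number of nonzero differences = 14.
Nonzero differences (with sign): -1, -9, +9, +3, +8, -1, +2, +4, -1, +7, +2, +5, -5, -3
Step 2: Count signs: positive = 8, negative = 6.
Step 3: Under H0: P(positive) = 0.5, so the number of positives S ~ Bin(14, 0.5).
Step 4: Two-sided exact p-value = sum of Bin(14,0.5) probabilities at or below the observed probability = 0.790527.
Step 5: alpha = 0.1. fail to reject H0.

n_eff = 14, pos = 8, neg = 6, p = 0.790527, fail to reject H0.


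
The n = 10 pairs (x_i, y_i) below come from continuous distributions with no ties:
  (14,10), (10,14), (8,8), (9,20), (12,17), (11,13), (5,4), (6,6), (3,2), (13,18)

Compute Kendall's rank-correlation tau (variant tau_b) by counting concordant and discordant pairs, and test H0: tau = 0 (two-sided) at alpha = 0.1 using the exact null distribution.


Step 1: Enumerate the 45 unordered pairs (i,j) with i<j and classify each by sign(x_j-x_i) * sign(y_j-y_i).
  (1,2):dx=-4,dy=+4->D; (1,3):dx=-6,dy=-2->C; (1,4):dx=-5,dy=+10->D; (1,5):dx=-2,dy=+7->D
  (1,6):dx=-3,dy=+3->D; (1,7):dx=-9,dy=-6->C; (1,8):dx=-8,dy=-4->C; (1,9):dx=-11,dy=-8->C
  (1,10):dx=-1,dy=+8->D; (2,3):dx=-2,dy=-6->C; (2,4):dx=-1,dy=+6->D; (2,5):dx=+2,dy=+3->C
  (2,6):dx=+1,dy=-1->D; (2,7):dx=-5,dy=-10->C; (2,8):dx=-4,dy=-8->C; (2,9):dx=-7,dy=-12->C
  (2,10):dx=+3,dy=+4->C; (3,4):dx=+1,dy=+12->C; (3,5):dx=+4,dy=+9->C; (3,6):dx=+3,dy=+5->C
  (3,7):dx=-3,dy=-4->C; (3,8):dx=-2,dy=-2->C; (3,9):dx=-5,dy=-6->C; (3,10):dx=+5,dy=+10->C
  (4,5):dx=+3,dy=-3->D; (4,6):dx=+2,dy=-7->D; (4,7):dx=-4,dy=-16->C; (4,8):dx=-3,dy=-14->C
  (4,9):dx=-6,dy=-18->C; (4,10):dx=+4,dy=-2->D; (5,6):dx=-1,dy=-4->C; (5,7):dx=-7,dy=-13->C
  (5,8):dx=-6,dy=-11->C; (5,9):dx=-9,dy=-15->C; (5,10):dx=+1,dy=+1->C; (6,7):dx=-6,dy=-9->C
  (6,8):dx=-5,dy=-7->C; (6,9):dx=-8,dy=-11->C; (6,10):dx=+2,dy=+5->C; (7,8):dx=+1,dy=+2->C
  (7,9):dx=-2,dy=-2->C; (7,10):dx=+8,dy=+14->C; (8,9):dx=-3,dy=-4->C; (8,10):dx=+7,dy=+12->C
  (9,10):dx=+10,dy=+16->C
Step 2: C = 35, D = 10, total pairs = 45.
Step 3: tau = (C - D)/(n(n-1)/2) = (35 - 10)/45 = 0.555556.
Step 4: Exact two-sided p-value (enumerate n! = 3628800 permutations of y under H0): p = 0.028609.
Step 5: alpha = 0.1. reject H0.

tau_b = 0.5556 (C=35, D=10), p = 0.028609, reject H0.


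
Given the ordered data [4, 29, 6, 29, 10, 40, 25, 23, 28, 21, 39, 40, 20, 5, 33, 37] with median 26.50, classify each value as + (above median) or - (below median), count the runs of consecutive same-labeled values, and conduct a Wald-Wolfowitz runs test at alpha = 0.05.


Step 1: Compute median = 26.50; label A = above, B = below.
Labels in order: BABABABBABAABBAA  (n_A = 8, n_B = 8)
Step 2: Count runs R = 12.
Step 3: Under H0 (random ordering), E[R] = 2*n_A*n_B/(n_A+n_B) + 1 = 2*8*8/16 + 1 = 9.0000.
        Var[R] = 2*n_A*n_B*(2*n_A*n_B - n_A - n_B) / ((n_A+n_B)^2 * (n_A+n_B-1)) = 14336/3840 = 3.7333.
        SD[R] = 1.9322.
Step 4: Continuity-corrected z = (R - 0.5 - E[R]) / SD[R] = (12 - 0.5 - 9.0000) / 1.9322 = 1.2939.
Step 5: Two-sided p-value via normal approximation = 2*(1 - Phi(|z|)) = 0.195709.
Step 6: alpha = 0.05. fail to reject H0.

R = 12, z = 1.2939, p = 0.195709, fail to reject H0.


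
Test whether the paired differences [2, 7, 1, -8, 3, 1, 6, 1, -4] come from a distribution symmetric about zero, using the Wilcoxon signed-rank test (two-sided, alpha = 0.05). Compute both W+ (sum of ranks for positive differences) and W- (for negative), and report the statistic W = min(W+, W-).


Step 1: Drop any zero differences (none here) and take |d_i|.
|d| = [2, 7, 1, 8, 3, 1, 6, 1, 4]
Step 2: Midrank |d_i| (ties get averaged ranks).
ranks: |2|->4, |7|->8, |1|->2, |8|->9, |3|->5, |1|->2, |6|->7, |1|->2, |4|->6
Step 3: Attach original signs; sum ranks with positive sign and with negative sign.
W+ = 4 + 8 + 2 + 5 + 2 + 7 + 2 = 30
W- = 9 + 6 = 15
(Check: W+ + W- = 45 should equal n(n+1)/2 = 45.)
Step 4: Test statistic W = min(W+, W-) = 15.
Step 5: Ties in |d|, so use the tie-corrected normal approximation.
        E[W] = n(n+1)/4 = 9*10/4 = 22.5.
        Tie groups: |d|=1 (t=3); sum(t^3 - t) = 24.
        Var[W] = n(n+1)(2n+1)/24 - sum(t^3-t)/48 = 1710/24 - 24/48 = 70.75.
        z = (W - E[W]) / sqrt(Var[W]) = (15 - 22.5) / 8.4113 = -0.8917.
        Two-sided p = 2*Phi(z) = 0.372577.
Step 6: alpha = 0.05. fail to reject H0.

W+ = 30, W- = 15, W = min = 15, p = 0.372577, fail to reject H0.


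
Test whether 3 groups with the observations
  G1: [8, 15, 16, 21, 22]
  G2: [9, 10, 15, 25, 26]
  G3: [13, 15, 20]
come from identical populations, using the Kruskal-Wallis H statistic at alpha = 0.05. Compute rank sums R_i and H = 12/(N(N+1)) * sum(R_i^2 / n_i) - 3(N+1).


Step 1: Combine all N = 13 observations and assign midranks.
sorted (value, group, rank): (8,G1,1), (9,G2,2), (10,G2,3), (13,G3,4), (15,G1,6), (15,G2,6), (15,G3,6), (16,G1,8), (20,G3,9), (21,G1,10), (22,G1,11), (25,G2,12), (26,G2,13)
Step 2: Sum ranks within each group.
R_1 = 36 (n_1 = 5)
R_2 = 36 (n_2 = 5)
R_3 = 19 (n_3 = 3)
Step 3: H = 12/(N(N+1)) * sum(R_i^2/n_i) - 3(N+1)
     = 12/(13*14) * (36^2/5 + 36^2/5 + 19^2/3) - 3*14
     = 0.065934 * 638.733 - 42
     = 0.114286.
Step 4: Ties present; correction factor C = 1 - 24/(13^3 - 13) = 0.989011. Corrected H = 0.114286 / 0.989011 = 0.115556.
Step 5: Under H0, H ~ chi^2(2); p-value = 0.943860.
Step 6: alpha = 0.05. fail to reject H0.

H = 0.1156, df = 2, p = 0.943860, fail to reject H0.


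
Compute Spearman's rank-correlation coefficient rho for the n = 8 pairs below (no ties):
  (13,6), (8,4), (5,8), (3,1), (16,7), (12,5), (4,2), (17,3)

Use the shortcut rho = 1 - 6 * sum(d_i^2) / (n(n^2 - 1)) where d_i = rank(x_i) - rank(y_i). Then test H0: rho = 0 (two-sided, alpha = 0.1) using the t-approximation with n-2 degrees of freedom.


Step 1: Rank x and y separately (midranks; no ties here).
rank(x): 13->6, 8->4, 5->3, 3->1, 16->7, 12->5, 4->2, 17->8
rank(y): 6->6, 4->4, 8->8, 1->1, 7->7, 5->5, 2->2, 3->3
Step 2: d_i = R_x(i) - R_y(i); compute d_i^2.
  (6-6)^2=0, (4-4)^2=0, (3-8)^2=25, (1-1)^2=0, (7-7)^2=0, (5-5)^2=0, (2-2)^2=0, (8-3)^2=25
sum(d^2) = 50.
Step 3: rho = 1 - 6*50 / (8*(8^2 - 1)) = 1 - 300/504 = 0.404762.
Step 4: Under H0, t = rho * sqrt((n-2)/(1-rho^2)) = 1.0842 ~ t(6).
Step 5: Two-sided p-value from the t-distribution with 6 df = 0.319889.
Step 6: alpha = 0.1. fail to reject H0.

rho = 0.4048, p = 0.319889, fail to reject H0 at alpha = 0.1.


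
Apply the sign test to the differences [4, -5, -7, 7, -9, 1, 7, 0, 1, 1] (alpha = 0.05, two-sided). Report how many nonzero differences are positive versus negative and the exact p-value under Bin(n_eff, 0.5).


Step 1: Discard zero differences. Original n = 10; n_eff = number of nonzero differences = 9.
Nonzero differences (with sign): +4, -5, -7, +7, -9, +1, +7, +1, +1
Step 2: Count signs: positive = 6, negative = 3.
Step 3: Under H0: P(positive) = 0.5, so the number of positives S ~ Bin(9, 0.5).
Step 4: Two-sided exact p-value = sum of Bin(9,0.5) probabilities at or below the observed probability = 0.507812.
Step 5: alpha = 0.05. fail to reject H0.

n_eff = 9, pos = 6, neg = 3, p = 0.507812, fail to reject H0.


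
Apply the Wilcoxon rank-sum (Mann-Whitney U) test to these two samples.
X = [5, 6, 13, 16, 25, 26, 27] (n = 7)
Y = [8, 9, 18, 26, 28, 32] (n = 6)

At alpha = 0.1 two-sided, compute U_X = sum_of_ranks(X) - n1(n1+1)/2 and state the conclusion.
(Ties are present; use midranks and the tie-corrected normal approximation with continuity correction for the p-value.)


Step 1: Combine and sort all 13 observations; assign midranks.
sorted (value, group): (5,X), (6,X), (8,Y), (9,Y), (13,X), (16,X), (18,Y), (25,X), (26,X), (26,Y), (27,X), (28,Y), (32,Y)
ranks: 5->1, 6->2, 8->3, 9->4, 13->5, 16->6, 18->7, 25->8, 26->9.5, 26->9.5, 27->11, 28->12, 32->13
Step 2: Rank sum for X: R1 = 1 + 2 + 5 + 6 + 8 + 9.5 + 11 = 42.5.
Step 3: U_X = R1 - n1(n1+1)/2 = 42.5 - 7*8/2 = 42.5 - 28 = 14.5.
       U_Y = n1*n2 - U_X = 42 - 14.5 = 27.5.
Step 4: Ties are present, so use the tie-corrected normal approximation (with continuity correction) for the p-value.
Step 5: p-value = 0.390714; compare to alpha = 0.1. fail to reject H0.

U_X = 14.5, p = 0.390714, fail to reject H0 at alpha = 0.1.


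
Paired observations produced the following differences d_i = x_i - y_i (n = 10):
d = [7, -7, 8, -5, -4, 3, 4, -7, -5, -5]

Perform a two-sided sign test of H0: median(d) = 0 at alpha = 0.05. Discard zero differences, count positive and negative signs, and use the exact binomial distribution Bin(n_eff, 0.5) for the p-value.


Step 1: Discard zero differences. Original n = 10; n_eff = number of nonzero differences = 10.
Nonzero differences (with sign): +7, -7, +8, -5, -4, +3, +4, -7, -5, -5
Step 2: Count signs: positive = 4, negative = 6.
Step 3: Under H0: P(positive) = 0.5, so the number of positives S ~ Bin(10, 0.5).
Step 4: Two-sided exact p-value = sum of Bin(10,0.5) probabilities at or below the observed probability = 0.753906.
Step 5: alpha = 0.05. fail to reject H0.

n_eff = 10, pos = 4, neg = 6, p = 0.753906, fail to reject H0.


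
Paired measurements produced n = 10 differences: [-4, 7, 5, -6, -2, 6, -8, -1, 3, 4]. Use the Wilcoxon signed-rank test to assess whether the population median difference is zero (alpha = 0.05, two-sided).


Step 1: Drop any zero differences (none here) and take |d_i|.
|d| = [4, 7, 5, 6, 2, 6, 8, 1, 3, 4]
Step 2: Midrank |d_i| (ties get averaged ranks).
ranks: |4|->4.5, |7|->9, |5|->6, |6|->7.5, |2|->2, |6|->7.5, |8|->10, |1|->1, |3|->3, |4|->4.5
Step 3: Attach original signs; sum ranks with positive sign and with negative sign.
W+ = 9 + 6 + 7.5 + 3 + 4.5 = 30
W- = 4.5 + 7.5 + 2 + 10 + 1 = 25
(Check: W+ + W- = 55 should equal n(n+1)/2 = 55.)
Step 4: Test statistic W = min(W+, W-) = 25.
Step 5: Ties in |d|, so use the tie-corrected normal approximation.
        E[W] = n(n+1)/4 = 10*11/4 = 27.5.
        Tie groups: |d|=4 (t=2), |d|=6 (t=2); sum(t^3 - t) = 12.
        Var[W] = n(n+1)(2n+1)/24 - sum(t^3-t)/48 = 2310/24 - 12/48 = 96.
        z = (W - E[W]) / sqrt(Var[W]) = (25 - 27.5) / 9.7980 = -0.2552.
        Two-sided p = 2*Phi(z) = 0.798603.
Step 6: alpha = 0.05. fail to reject H0.

W+ = 30, W- = 25, W = min = 25, p = 0.798603, fail to reject H0.


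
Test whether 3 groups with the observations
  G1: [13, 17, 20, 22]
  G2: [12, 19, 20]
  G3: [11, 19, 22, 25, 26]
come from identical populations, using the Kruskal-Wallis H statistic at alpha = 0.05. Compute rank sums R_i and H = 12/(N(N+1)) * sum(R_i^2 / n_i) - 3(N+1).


Step 1: Combine all N = 12 observations and assign midranks.
sorted (value, group, rank): (11,G3,1), (12,G2,2), (13,G1,3), (17,G1,4), (19,G2,5.5), (19,G3,5.5), (20,G1,7.5), (20,G2,7.5), (22,G1,9.5), (22,G3,9.5), (25,G3,11), (26,G3,12)
Step 2: Sum ranks within each group.
R_1 = 24 (n_1 = 4)
R_2 = 15 (n_2 = 3)
R_3 = 39 (n_3 = 5)
Step 3: H = 12/(N(N+1)) * sum(R_i^2/n_i) - 3(N+1)
     = 12/(12*13) * (24^2/4 + 15^2/3 + 39^2/5) - 3*13
     = 0.076923 * 523.2 - 39
     = 1.246154.
Step 4: Ties present; correction factor C = 1 - 18/(12^3 - 12) = 0.989510. Corrected H = 1.246154 / 0.989510 = 1.259364.
Step 5: Under H0, H ~ chi^2(2); p-value = 0.532761.
Step 6: alpha = 0.05. fail to reject H0.

H = 1.2594, df = 2, p = 0.532761, fail to reject H0.


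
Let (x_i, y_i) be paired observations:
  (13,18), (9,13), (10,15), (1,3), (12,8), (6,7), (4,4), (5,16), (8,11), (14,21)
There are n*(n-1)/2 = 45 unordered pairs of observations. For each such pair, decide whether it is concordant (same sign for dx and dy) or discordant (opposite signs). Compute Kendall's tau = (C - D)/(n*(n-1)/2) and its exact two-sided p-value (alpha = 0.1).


Step 1: Enumerate the 45 unordered pairs (i,j) with i<j and classify each by sign(x_j-x_i) * sign(y_j-y_i).
  (1,2):dx=-4,dy=-5->C; (1,3):dx=-3,dy=-3->C; (1,4):dx=-12,dy=-15->C; (1,5):dx=-1,dy=-10->C
  (1,6):dx=-7,dy=-11->C; (1,7):dx=-9,dy=-14->C; (1,8):dx=-8,dy=-2->C; (1,9):dx=-5,dy=-7->C
  (1,10):dx=+1,dy=+3->C; (2,3):dx=+1,dy=+2->C; (2,4):dx=-8,dy=-10->C; (2,5):dx=+3,dy=-5->D
  (2,6):dx=-3,dy=-6->C; (2,7):dx=-5,dy=-9->C; (2,8):dx=-4,dy=+3->D; (2,9):dx=-1,dy=-2->C
  (2,10):dx=+5,dy=+8->C; (3,4):dx=-9,dy=-12->C; (3,5):dx=+2,dy=-7->D; (3,6):dx=-4,dy=-8->C
  (3,7):dx=-6,dy=-11->C; (3,8):dx=-5,dy=+1->D; (3,9):dx=-2,dy=-4->C; (3,10):dx=+4,dy=+6->C
  (4,5):dx=+11,dy=+5->C; (4,6):dx=+5,dy=+4->C; (4,7):dx=+3,dy=+1->C; (4,8):dx=+4,dy=+13->C
  (4,9):dx=+7,dy=+8->C; (4,10):dx=+13,dy=+18->C; (5,6):dx=-6,dy=-1->C; (5,7):dx=-8,dy=-4->C
  (5,8):dx=-7,dy=+8->D; (5,9):dx=-4,dy=+3->D; (5,10):dx=+2,dy=+13->C; (6,7):dx=-2,dy=-3->C
  (6,8):dx=-1,dy=+9->D; (6,9):dx=+2,dy=+4->C; (6,10):dx=+8,dy=+14->C; (7,8):dx=+1,dy=+12->C
  (7,9):dx=+4,dy=+7->C; (7,10):dx=+10,dy=+17->C; (8,9):dx=+3,dy=-5->D; (8,10):dx=+9,dy=+5->C
  (9,10):dx=+6,dy=+10->C
Step 2: C = 37, D = 8, total pairs = 45.
Step 3: tau = (C - D)/(n(n-1)/2) = (37 - 8)/45 = 0.644444.
Step 4: Exact two-sided p-value (enumerate n! = 3628800 permutations of y under H0): p = 0.009148.
Step 5: alpha = 0.1. reject H0.

tau_b = 0.6444 (C=37, D=8), p = 0.009148, reject H0.


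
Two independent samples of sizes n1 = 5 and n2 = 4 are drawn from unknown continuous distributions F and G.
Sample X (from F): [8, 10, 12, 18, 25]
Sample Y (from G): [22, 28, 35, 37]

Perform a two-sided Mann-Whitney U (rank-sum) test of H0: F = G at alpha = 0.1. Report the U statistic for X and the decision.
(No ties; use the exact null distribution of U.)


Step 1: Combine and sort all 9 observations; assign midranks.
sorted (value, group): (8,X), (10,X), (12,X), (18,X), (22,Y), (25,X), (28,Y), (35,Y), (37,Y)
ranks: 8->1, 10->2, 12->3, 18->4, 22->5, 25->6, 28->7, 35->8, 37->9
Step 2: Rank sum for X: R1 = 1 + 2 + 3 + 4 + 6 = 16.
Step 3: U_X = R1 - n1(n1+1)/2 = 16 - 5*6/2 = 16 - 15 = 1.
       U_Y = n1*n2 - U_X = 20 - 1 = 19.
Step 4: No ties, so the exact null distribution of U (based on enumerating the C(9,5) = 126 equally likely rank assignments) gives the two-sided p-value.
Step 5: p-value = 0.031746; compare to alpha = 0.1. reject H0.

U_X = 1, p = 0.031746, reject H0 at alpha = 0.1.


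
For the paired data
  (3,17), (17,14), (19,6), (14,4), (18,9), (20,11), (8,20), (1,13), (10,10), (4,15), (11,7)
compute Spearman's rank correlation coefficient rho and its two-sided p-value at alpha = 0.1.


Step 1: Rank x and y separately (midranks; no ties here).
rank(x): 3->2, 17->8, 19->10, 14->7, 18->9, 20->11, 8->4, 1->1, 10->5, 4->3, 11->6
rank(y): 17->10, 14->8, 6->2, 4->1, 9->4, 11->6, 20->11, 13->7, 10->5, 15->9, 7->3
Step 2: d_i = R_x(i) - R_y(i); compute d_i^2.
  (2-10)^2=64, (8-8)^2=0, (10-2)^2=64, (7-1)^2=36, (9-4)^2=25, (11-6)^2=25, (4-11)^2=49, (1-7)^2=36, (5-5)^2=0, (3-9)^2=36, (6-3)^2=9
sum(d^2) = 344.
Step 3: rho = 1 - 6*344 / (11*(11^2 - 1)) = 1 - 2064/1320 = -0.563636.
Step 4: Under H0, t = rho * sqrt((n-2)/(1-rho^2)) = -2.0470 ~ t(9).
Step 5: Two-sided p-value from the t-distribution with 9 df = 0.070952.
Step 6: alpha = 0.1. reject H0.

rho = -0.5636, p = 0.070952, reject H0 at alpha = 0.1.


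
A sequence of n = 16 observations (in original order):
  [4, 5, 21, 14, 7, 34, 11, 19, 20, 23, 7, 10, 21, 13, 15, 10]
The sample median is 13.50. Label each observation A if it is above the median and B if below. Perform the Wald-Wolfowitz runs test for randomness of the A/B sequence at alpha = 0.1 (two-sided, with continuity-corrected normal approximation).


Step 1: Compute median = 13.50; label A = above, B = below.
Labels in order: BBAABABAAABBABAB  (n_A = 8, n_B = 8)
Step 2: Count runs R = 11.
Step 3: Under H0 (random ordering), E[R] = 2*n_A*n_B/(n_A+n_B) + 1 = 2*8*8/16 + 1 = 9.0000.
        Var[R] = 2*n_A*n_B*(2*n_A*n_B - n_A - n_B) / ((n_A+n_B)^2 * (n_A+n_B-1)) = 14336/3840 = 3.7333.
        SD[R] = 1.9322.
Step 4: Continuity-corrected z = (R - 0.5 - E[R]) / SD[R] = (11 - 0.5 - 9.0000) / 1.9322 = 0.7763.
Step 5: Two-sided p-value via normal approximation = 2*(1 - Phi(|z|)) = 0.437558.
Step 6: alpha = 0.1. fail to reject H0.

R = 11, z = 0.7763, p = 0.437558, fail to reject H0.


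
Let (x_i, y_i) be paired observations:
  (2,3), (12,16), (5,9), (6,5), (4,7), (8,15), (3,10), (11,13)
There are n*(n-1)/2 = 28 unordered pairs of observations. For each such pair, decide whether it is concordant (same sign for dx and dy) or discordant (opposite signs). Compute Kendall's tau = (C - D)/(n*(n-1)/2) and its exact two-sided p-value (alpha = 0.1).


Step 1: Enumerate the 28 unordered pairs (i,j) with i<j and classify each by sign(x_j-x_i) * sign(y_j-y_i).
  (1,2):dx=+10,dy=+13->C; (1,3):dx=+3,dy=+6->C; (1,4):dx=+4,dy=+2->C; (1,5):dx=+2,dy=+4->C
  (1,6):dx=+6,dy=+12->C; (1,7):dx=+1,dy=+7->C; (1,8):dx=+9,dy=+10->C; (2,3):dx=-7,dy=-7->C
  (2,4):dx=-6,dy=-11->C; (2,5):dx=-8,dy=-9->C; (2,6):dx=-4,dy=-1->C; (2,7):dx=-9,dy=-6->C
  (2,8):dx=-1,dy=-3->C; (3,4):dx=+1,dy=-4->D; (3,5):dx=-1,dy=-2->C; (3,6):dx=+3,dy=+6->C
  (3,7):dx=-2,dy=+1->D; (3,8):dx=+6,dy=+4->C; (4,5):dx=-2,dy=+2->D; (4,6):dx=+2,dy=+10->C
  (4,7):dx=-3,dy=+5->D; (4,8):dx=+5,dy=+8->C; (5,6):dx=+4,dy=+8->C; (5,7):dx=-1,dy=+3->D
  (5,8):dx=+7,dy=+6->C; (6,7):dx=-5,dy=-5->C; (6,8):dx=+3,dy=-2->D; (7,8):dx=+8,dy=+3->C
Step 2: C = 22, D = 6, total pairs = 28.
Step 3: tau = (C - D)/(n(n-1)/2) = (22 - 6)/28 = 0.571429.
Step 4: Exact two-sided p-value (enumerate n! = 40320 permutations of y under H0): p = 0.061012.
Step 5: alpha = 0.1. reject H0.

tau_b = 0.5714 (C=22, D=6), p = 0.061012, reject H0.


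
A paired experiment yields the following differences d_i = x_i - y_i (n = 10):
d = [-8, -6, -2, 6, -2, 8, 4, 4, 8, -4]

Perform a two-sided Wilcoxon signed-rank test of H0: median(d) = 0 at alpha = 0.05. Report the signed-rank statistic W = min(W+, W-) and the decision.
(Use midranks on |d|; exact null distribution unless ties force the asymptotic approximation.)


Step 1: Drop any zero differences (none here) and take |d_i|.
|d| = [8, 6, 2, 6, 2, 8, 4, 4, 8, 4]
Step 2: Midrank |d_i| (ties get averaged ranks).
ranks: |8|->9, |6|->6.5, |2|->1.5, |6|->6.5, |2|->1.5, |8|->9, |4|->4, |4|->4, |8|->9, |4|->4
Step 3: Attach original signs; sum ranks with positive sign and with negative sign.
W+ = 6.5 + 9 + 4 + 4 + 9 = 32.5
W- = 9 + 6.5 + 1.5 + 1.5 + 4 = 22.5
(Check: W+ + W- = 55 should equal n(n+1)/2 = 55.)
Step 4: Test statistic W = min(W+, W-) = 22.5.
Step 5: Ties in |d|, so use the tie-corrected normal approximation.
        E[W] = n(n+1)/4 = 10*11/4 = 27.5.
        Tie groups: |d|=2 (t=2), |d|=4 (t=3), |d|=6 (t=2), |d|=8 (t=3); sum(t^3 - t) = 60.
        Var[W] = n(n+1)(2n+1)/24 - sum(t^3-t)/48 = 2310/24 - 60/48 = 95.
        z = (W - E[W]) / sqrt(Var[W]) = (22.5 - 27.5) / 9.7468 = -0.5130.
        Two-sided p = 2*Phi(z) = 0.607959.
Step 6: alpha = 0.05. fail to reject H0.

W+ = 32.5, W- = 22.5, W = min = 22.5, p = 0.607959, fail to reject H0.


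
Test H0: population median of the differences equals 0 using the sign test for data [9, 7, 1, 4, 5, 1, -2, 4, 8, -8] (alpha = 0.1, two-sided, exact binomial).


Step 1: Discard zero differences. Original n = 10; n_eff = number of nonzero differences = 10.
Nonzero differences (with sign): +9, +7, +1, +4, +5, +1, -2, +4, +8, -8
Step 2: Count signs: positive = 8, negative = 2.
Step 3: Under H0: P(positive) = 0.5, so the number of positives S ~ Bin(10, 0.5).
Step 4: Two-sided exact p-value = sum of Bin(10,0.5) probabilities at or below the observed probability = 0.109375.
Step 5: alpha = 0.1. fail to reject H0.

n_eff = 10, pos = 8, neg = 2, p = 0.109375, fail to reject H0.


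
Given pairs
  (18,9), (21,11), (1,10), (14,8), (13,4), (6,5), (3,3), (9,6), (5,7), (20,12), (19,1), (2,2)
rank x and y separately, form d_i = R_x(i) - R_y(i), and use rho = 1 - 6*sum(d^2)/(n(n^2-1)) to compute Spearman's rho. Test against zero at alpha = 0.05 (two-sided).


Step 1: Rank x and y separately (midranks; no ties here).
rank(x): 18->9, 21->12, 1->1, 14->8, 13->7, 6->5, 3->3, 9->6, 5->4, 20->11, 19->10, 2->2
rank(y): 9->9, 11->11, 10->10, 8->8, 4->4, 5->5, 3->3, 6->6, 7->7, 12->12, 1->1, 2->2
Step 2: d_i = R_x(i) - R_y(i); compute d_i^2.
  (9-9)^2=0, (12-11)^2=1, (1-10)^2=81, (8-8)^2=0, (7-4)^2=9, (5-5)^2=0, (3-3)^2=0, (6-6)^2=0, (4-7)^2=9, (11-12)^2=1, (10-1)^2=81, (2-2)^2=0
sum(d^2) = 182.
Step 3: rho = 1 - 6*182 / (12*(12^2 - 1)) = 1 - 1092/1716 = 0.363636.
Step 4: Under H0, t = rho * sqrt((n-2)/(1-rho^2)) = 1.2344 ~ t(10).
Step 5: Two-sided p-value from the t-distribution with 10 df = 0.245265.
Step 6: alpha = 0.05. fail to reject H0.

rho = 0.3636, p = 0.245265, fail to reject H0 at alpha = 0.05.


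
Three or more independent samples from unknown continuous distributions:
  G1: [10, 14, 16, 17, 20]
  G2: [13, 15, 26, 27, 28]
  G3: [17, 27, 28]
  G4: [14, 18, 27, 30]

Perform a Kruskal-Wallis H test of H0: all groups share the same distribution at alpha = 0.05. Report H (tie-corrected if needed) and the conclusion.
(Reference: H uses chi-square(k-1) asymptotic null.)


Step 1: Combine all N = 17 observations and assign midranks.
sorted (value, group, rank): (10,G1,1), (13,G2,2), (14,G1,3.5), (14,G4,3.5), (15,G2,5), (16,G1,6), (17,G1,7.5), (17,G3,7.5), (18,G4,9), (20,G1,10), (26,G2,11), (27,G2,13), (27,G3,13), (27,G4,13), (28,G2,15.5), (28,G3,15.5), (30,G4,17)
Step 2: Sum ranks within each group.
R_1 = 28 (n_1 = 5)
R_2 = 46.5 (n_2 = 5)
R_3 = 36 (n_3 = 3)
R_4 = 42.5 (n_4 = 4)
Step 3: H = 12/(N(N+1)) * sum(R_i^2/n_i) - 3(N+1)
     = 12/(17*18) * (28^2/5 + 46.5^2/5 + 36^2/3 + 42.5^2/4) - 3*18
     = 0.039216 * 1472.81 - 54
     = 3.757353.
Step 4: Ties present; correction factor C = 1 - 42/(17^3 - 17) = 0.991422. Corrected H = 3.757353 / 0.991422 = 3.789864.
Step 5: Under H0, H ~ chi^2(3); p-value = 0.285067.
Step 6: alpha = 0.05. fail to reject H0.

H = 3.7899, df = 3, p = 0.285067, fail to reject H0.


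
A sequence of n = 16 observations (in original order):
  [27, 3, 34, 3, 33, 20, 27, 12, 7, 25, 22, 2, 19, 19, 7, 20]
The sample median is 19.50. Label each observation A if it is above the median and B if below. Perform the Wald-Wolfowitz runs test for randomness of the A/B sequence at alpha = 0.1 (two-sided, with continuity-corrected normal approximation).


Step 1: Compute median = 19.50; label A = above, B = below.
Labels in order: ABABAAABBAABBBBA  (n_A = 8, n_B = 8)
Step 2: Count runs R = 9.
Step 3: Under H0 (random ordering), E[R] = 2*n_A*n_B/(n_A+n_B) + 1 = 2*8*8/16 + 1 = 9.0000.
        Var[R] = 2*n_A*n_B*(2*n_A*n_B - n_A - n_B) / ((n_A+n_B)^2 * (n_A+n_B-1)) = 14336/3840 = 3.7333.
        SD[R] = 1.9322.
Step 4: R = E[R], so z = 0 with no continuity correction.
Step 5: Two-sided p-value via normal approximation = 2*(1 - Phi(|z|)) = 1.000000.
Step 6: alpha = 0.1. fail to reject H0.

R = 9, z = 0.0000, p = 1.000000, fail to reject H0.
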